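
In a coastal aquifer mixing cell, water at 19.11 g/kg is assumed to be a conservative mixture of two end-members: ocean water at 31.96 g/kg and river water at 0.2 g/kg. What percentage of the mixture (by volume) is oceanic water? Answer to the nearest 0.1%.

59.5%

Let g be the oceanic fraction. Salt balance per unit volume:
g×31.96 + (1−g)×0.2 = 19.11
g = (19.11 − 0.2) / (31.96 − 0.2) = 18.91/31.76 = 0.5954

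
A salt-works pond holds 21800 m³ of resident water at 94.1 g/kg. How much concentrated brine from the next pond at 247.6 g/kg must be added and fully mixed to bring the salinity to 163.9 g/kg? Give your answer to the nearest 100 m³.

18200 m³

Salt balance: 21,800×94.1 + V×247.6 = (21,800+V)×163.9
2,051,380 + 247.6V = 3,573,020 + 163.9V
1,521,640 = 83.7V
V = 18,179.69 m³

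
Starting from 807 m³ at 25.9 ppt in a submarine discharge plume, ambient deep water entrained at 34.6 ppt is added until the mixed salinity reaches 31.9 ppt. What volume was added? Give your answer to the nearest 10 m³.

1790 m³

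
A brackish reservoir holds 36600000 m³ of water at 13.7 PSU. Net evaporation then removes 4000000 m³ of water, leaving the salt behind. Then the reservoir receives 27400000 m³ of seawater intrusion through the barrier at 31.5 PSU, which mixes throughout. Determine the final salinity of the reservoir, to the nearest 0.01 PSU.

After evaporation: salt = 36,600,000×13.7 = 501,420,000; volume = 36,600,000 − 4,000,000 = 32,600,000 m³
After mixing: salt = 501,420,000 + 27,400,000×31.5 = 1,364,520,000; volume = 32,600,000 + 27,400,000 = 60,000,000 m³
S = 1,364,520,000 / 60,000,000 = 22.742 PSU

22.74 PSU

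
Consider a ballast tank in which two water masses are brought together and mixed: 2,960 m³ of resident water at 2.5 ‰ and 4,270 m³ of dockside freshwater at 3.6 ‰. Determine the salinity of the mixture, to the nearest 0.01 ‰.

Mass of salt is conserved:
salt = 2,960×2.5 + 4,270×3.6 = 7,400 + 15,372 = 22,772
volume = 2,960 + 4,270 = 7,230 m³
S = 22,772 / 7,230 = 3.1497 ‰

3.15 ‰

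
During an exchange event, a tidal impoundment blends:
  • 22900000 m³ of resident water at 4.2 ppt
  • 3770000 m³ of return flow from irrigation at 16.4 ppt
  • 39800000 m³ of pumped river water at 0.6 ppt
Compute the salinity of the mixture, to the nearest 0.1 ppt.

2.7 ppt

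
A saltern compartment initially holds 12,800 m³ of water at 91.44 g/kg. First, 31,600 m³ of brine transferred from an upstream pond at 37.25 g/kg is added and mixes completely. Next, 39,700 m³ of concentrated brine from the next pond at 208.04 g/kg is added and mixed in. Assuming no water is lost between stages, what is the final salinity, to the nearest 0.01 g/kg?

Conserving salt mass:
Initial salt = 12,800×91.44 = 1,170,432
After stage 1: salt = 1,170,432 + 31,600×37.25 = 2,347,532; volume = 44,400 m³; S = 52.872 g/kg
After stage 2: salt = 2,347,532 + 39,700×208.04 = 10,606,720; volume = 84,100 m³
S = 10,606,720 / 84,100 = 126.1203 g/kg

126.12 g/kg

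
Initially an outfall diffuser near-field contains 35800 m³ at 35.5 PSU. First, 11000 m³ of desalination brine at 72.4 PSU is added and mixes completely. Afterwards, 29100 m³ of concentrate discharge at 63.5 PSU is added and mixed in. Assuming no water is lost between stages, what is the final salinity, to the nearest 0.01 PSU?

Mass of salt is conserved:
Initial salt = 35,800×35.5 = 1,270,900
After stage 1: salt = 1,270,900 + 11,000×72.4 = 2,067,300; volume = 46,800 m³; S = 44.173 PSU
After stage 2: salt = 2,067,300 + 29,100×63.5 = 3,915,150; volume = 75,900 m³
S = 3,915,150 / 75,900 = 51.583 PSU

51.58 PSU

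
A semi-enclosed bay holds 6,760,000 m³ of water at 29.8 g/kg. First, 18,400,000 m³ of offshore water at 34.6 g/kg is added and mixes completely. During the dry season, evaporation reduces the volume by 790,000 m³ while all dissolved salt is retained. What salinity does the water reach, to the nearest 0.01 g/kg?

After mixing: salt = 6,760,000×29.8 + 18,400,000×34.6 = 838,088,000; volume = 25,160,000 m³
After evaporation: salt unchanged = 838,088,000; volume = 25,160,000 − 790,000 = 24,370,000 m³
S = 838,088,000 / 24,370,000 = 34.3902 g/kg

34.39 g/kg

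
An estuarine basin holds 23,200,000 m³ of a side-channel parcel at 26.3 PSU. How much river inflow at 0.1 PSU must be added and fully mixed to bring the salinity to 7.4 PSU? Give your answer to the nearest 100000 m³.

Salt balance: 23,200,000×26.3 + V×0.1 = (23,200,000+V)×7.4
610,160,000 + 0.1V = 171,680,000 + 7.4V
438,480,000 = 7.3V
V = 60,065,753.42 m³

60100000 m³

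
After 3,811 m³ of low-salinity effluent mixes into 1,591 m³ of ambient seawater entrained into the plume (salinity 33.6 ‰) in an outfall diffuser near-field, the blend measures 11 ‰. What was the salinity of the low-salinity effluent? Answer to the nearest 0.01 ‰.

1.57 ‰

Salt balance: 1,591×33.6 + 3,811×S = 5,402×11
53,457.6 + 3,811·S = 59,422
S = (59,422 − 53,457.6) / 3,811 = 1.565 ‰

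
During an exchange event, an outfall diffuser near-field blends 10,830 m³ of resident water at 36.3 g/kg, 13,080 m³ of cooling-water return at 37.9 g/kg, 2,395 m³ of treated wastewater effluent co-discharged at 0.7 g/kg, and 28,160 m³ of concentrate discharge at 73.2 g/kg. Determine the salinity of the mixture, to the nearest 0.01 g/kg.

54.20 g/kg

By conservation of dissolved salt,
salt = 10,830×36.3 + 13,080×37.9 + 2,395×0.7 + 28,160×73.2 = 393,129 + 495,732 + 1,676.5 + 2,061,312 = 2,951,849.5
volume = 10,830 + 13,080 + 2,395 + 28,160 = 54,465 m³
S = 2,951,849.5 / 54,465 = 54.1972 g/kg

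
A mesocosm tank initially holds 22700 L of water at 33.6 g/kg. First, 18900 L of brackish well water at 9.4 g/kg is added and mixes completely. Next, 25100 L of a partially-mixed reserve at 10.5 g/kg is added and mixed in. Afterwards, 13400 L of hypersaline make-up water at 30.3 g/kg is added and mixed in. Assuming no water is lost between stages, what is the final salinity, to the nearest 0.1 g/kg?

Total salt / total volume:
Initial salt = 22,700×33.6 = 762,720
After stage 1: salt = 762,720 + 18,900×9.4 = 940,380; volume = 41,600 L; S = 22.605 g/kg
After stage 2: salt = 940,380 + 25,100×10.5 = 1,203,930; volume = 66,700 L; S = 18.05 g/kg
After stage 3: salt = 1,203,930 + 13,400×30.3 = 1,609,950; volume = 80,100 L
S = 1,609,950 / 80,100 = 20.0993 g/kg

20.1 g/kg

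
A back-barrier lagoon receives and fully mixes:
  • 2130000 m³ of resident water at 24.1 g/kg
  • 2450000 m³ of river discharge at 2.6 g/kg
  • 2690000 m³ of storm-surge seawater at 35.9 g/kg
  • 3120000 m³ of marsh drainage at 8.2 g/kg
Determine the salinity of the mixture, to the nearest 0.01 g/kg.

17.31 g/kg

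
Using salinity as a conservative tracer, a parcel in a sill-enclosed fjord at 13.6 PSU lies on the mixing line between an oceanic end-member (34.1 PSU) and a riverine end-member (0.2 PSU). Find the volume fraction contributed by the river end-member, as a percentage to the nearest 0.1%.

60.5%

Let f be the freshwater fraction. Salt balance per unit volume:
f×0.2 + (1−f)×34.1 = 13.6
f = (34.1 − 13.6) / (34.1 − 0.2) = 20.5/33.9 = 0.6047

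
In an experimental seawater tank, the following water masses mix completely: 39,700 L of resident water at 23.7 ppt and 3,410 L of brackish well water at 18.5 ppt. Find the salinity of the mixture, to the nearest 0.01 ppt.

23.29 ppt

Mass of salt is conserved:
salt = 39,700×23.7 + 3,410×18.5 = 940,890 + 63,085 = 1,003,975
volume = 39,700 + 3,410 = 43,110 L
S = 1,003,975 / 43,110 = 23.2887 ppt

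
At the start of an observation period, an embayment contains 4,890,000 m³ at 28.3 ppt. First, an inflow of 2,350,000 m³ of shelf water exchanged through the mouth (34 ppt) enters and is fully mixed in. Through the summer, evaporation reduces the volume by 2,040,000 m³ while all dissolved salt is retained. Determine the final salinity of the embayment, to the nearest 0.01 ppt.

41.98 ppt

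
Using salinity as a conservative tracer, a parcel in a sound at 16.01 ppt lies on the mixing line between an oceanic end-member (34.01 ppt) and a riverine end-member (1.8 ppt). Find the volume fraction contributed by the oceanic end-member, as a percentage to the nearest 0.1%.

Let g be the oceanic fraction. Salt balance per unit volume:
g×34.01 + (1−g)×1.8 = 16.01
g = (16.01 − 1.8) / (34.01 − 1.8) = 14.21/32.21 = 0.4412

44.1%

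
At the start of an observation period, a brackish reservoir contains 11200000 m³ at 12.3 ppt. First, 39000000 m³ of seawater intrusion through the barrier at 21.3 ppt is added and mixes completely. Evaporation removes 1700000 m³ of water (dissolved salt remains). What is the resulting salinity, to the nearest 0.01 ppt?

19.97 ppt

After mixing: salt = 11,200,000×12.3 + 39,000,000×21.3 = 968,460,000; volume = 50,200,000 m³
After evaporation: salt unchanged = 968,460,000; volume = 50,200,000 − 1,700,000 = 48,500,000 m³
S = 968,460,000 / 48,500,000 = 19.9682 ppt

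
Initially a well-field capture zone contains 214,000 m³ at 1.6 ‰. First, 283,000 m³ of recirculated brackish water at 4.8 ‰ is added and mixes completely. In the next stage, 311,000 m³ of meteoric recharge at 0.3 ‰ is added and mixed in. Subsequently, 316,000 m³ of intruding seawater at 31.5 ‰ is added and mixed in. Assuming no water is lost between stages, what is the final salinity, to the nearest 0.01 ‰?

Mass of salt is conserved:
Initial salt = 214,000×1.6 = 342,400
After stage 1: salt = 342,400 + 283,000×4.8 = 1,700,800; volume = 497,000 m³; S = 3.422 ‰
After stage 2: salt = 1,700,800 + 311,000×0.3 = 1,794,100; volume = 808,000 m³; S = 2.22 ‰
After stage 3: salt = 1,794,100 + 316,000×31.5 = 11,748,100; volume = 1,124,000 m³
S = 11,748,100 / 1,124,000 = 10.452 ‰

10.45 ‰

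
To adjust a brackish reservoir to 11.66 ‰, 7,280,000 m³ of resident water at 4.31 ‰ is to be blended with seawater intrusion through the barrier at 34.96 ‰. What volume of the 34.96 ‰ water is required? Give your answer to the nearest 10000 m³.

Salt balance: 7,280,000×4.31 + V×34.96 = (7,280,000+V)×11.66
31,376,800 + 34.96V = 84,884,800 + 11.66V
53,508,000 = 23.3V
V = 2,296,480.69 m³

2300000 m³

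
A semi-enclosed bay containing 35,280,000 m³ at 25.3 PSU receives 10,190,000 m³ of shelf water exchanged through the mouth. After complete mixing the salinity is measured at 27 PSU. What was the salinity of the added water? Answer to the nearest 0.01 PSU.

Salt balance: 35,280,000×25.3 + 10,190,000×S = 45,470,000×27
892,584,000 + 10,190,000·S = 1,227,690,000
S = (1,227,690,000 − 892,584,000) / 10,190,000 = 32.8858 PSU

32.89 PSU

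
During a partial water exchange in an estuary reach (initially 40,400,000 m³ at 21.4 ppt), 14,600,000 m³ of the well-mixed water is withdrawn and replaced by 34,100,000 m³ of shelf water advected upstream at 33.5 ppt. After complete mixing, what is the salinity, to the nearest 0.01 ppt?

28.29 ppt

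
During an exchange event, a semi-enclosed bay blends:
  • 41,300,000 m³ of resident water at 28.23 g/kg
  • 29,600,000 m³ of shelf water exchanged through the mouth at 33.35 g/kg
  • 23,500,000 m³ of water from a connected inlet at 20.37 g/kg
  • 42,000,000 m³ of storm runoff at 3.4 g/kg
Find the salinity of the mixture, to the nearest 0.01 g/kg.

20.34 g/kg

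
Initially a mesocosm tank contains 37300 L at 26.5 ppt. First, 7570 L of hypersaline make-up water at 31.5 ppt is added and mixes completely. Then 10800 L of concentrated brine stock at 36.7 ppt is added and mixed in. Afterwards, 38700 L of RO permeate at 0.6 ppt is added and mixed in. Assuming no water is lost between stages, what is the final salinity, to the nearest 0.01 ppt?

Total salt / total volume:
Initial salt = 37,300×26.5 = 988,450
After stage 1: salt = 988,450 + 7,570×31.5 = 1,226,905; volume = 44,870 L; S = 27.344 ppt
After stage 2: salt = 1,226,905 + 10,800×36.7 = 1,623,265; volume = 55,670 L; S = 29.159 ppt
After stage 3: salt = 1,623,265 + 38,700×0.6 = 1,646,485; volume = 94,370 L
S = 1,646,485 / 94,370 = 17.4471 ppt

17.45 ppt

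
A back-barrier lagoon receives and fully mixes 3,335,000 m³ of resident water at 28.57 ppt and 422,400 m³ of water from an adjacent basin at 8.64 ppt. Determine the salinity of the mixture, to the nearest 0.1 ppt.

By conservation of dissolved salt,
salt = 3,335,000×28.57 + 422,400×8.64 = 95,280,950 + 3,649,536 = 98,930,486
volume = 3,335,000 + 422,400 = 3,757,400 m³
S = 98,930,486 / 3,757,400 = 26.33 ppt

26.3 ppt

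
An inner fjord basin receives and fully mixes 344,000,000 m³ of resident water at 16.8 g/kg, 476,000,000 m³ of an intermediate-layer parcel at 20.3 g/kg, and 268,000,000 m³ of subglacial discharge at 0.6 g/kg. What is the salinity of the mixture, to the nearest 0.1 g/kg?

14.3 g/kg

Weighted by volume,
salt = 344,000,000×16.8 + 476,000,000×20.3 + 268,000,000×0.6 = 5,779,200,000 + 9,662,800,000 + 160,800,000 = 15,602,800,000
volume = 344,000,000 + 476,000,000 + 268,000,000 = 1,088,000,000 m³
S = 15,602,800,000 / 1,088,000,000 = 14.341 g/kg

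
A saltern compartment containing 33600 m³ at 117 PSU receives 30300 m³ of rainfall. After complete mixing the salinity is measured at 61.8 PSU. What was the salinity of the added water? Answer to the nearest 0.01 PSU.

0.59 PSU

Salt balance: 33,600×117 + 30,300×S = 63,900×61.8
3,931,200 + 30,300·S = 3,949,020
S = (3,949,020 − 3,931,200) / 30,300 = 0.5881 PSU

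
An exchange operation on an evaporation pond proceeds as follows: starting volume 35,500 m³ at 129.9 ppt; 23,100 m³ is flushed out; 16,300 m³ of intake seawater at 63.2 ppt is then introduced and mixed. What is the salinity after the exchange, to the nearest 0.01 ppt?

Remaining after removal: 12,400 m³ at 129.9 ppt (salt = 1,610,760)
After addition: salt = 1,610,760 + 16,300×63.2 = 2,640,920; volume = 28,700 m³
S = 2,640,920 / 28,700 = 92.0181 ppt

92.02 ppt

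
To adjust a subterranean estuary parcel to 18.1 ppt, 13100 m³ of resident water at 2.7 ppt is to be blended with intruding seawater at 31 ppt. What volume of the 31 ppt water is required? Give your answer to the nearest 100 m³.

15600 m³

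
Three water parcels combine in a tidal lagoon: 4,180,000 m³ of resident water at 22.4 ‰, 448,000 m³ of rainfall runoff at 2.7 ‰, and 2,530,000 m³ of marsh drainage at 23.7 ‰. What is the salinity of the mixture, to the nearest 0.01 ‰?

21.63 ‰

Total salt / total volume:
salt = 4,180,000×22.4 + 448,000×2.7 + 2,530,000×23.7 = 93,632,000 + 1,209,600 + 59,961,000 = 154,802,600
volume = 4,180,000 + 448,000 + 2,530,000 = 7,158,000 m³
S = 154,802,600 / 7,158,000 = 21.6265 ‰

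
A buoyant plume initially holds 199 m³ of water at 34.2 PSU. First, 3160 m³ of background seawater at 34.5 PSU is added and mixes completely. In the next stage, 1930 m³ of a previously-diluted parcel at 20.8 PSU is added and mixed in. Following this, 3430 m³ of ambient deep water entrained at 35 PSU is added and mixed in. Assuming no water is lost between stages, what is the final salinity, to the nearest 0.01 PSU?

Salt balance:
Initial salt = 199×34.2 = 6,805.8
After stage 1: salt = 6,805.8 + 3,160×34.5 = 115,825.8; volume = 3,359 m³; S = 34.482 PSU
After stage 2: salt = 115,825.8 + 1,930×20.8 = 155,969.8; volume = 5,289 m³; S = 29.489 PSU
After stage 3: salt = 155,969.8 + 3,430×35 = 276,019.8; volume = 8,719 m³
S = 276,019.8 / 8,719 = 31.6573 PSU

31.66 PSU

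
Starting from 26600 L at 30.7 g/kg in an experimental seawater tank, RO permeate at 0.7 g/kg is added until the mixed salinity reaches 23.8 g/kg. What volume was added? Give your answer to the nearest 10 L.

7950 L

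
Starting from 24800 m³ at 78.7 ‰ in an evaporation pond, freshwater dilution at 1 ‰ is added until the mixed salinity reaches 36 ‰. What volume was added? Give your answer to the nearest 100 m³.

Salt balance: 24,800×78.7 + V×1 = (24,800+V)×36
1,951,760 + 1V = 892,800 + 36V
1,058,960 = 35V
V = 30,256 m³

30300 m³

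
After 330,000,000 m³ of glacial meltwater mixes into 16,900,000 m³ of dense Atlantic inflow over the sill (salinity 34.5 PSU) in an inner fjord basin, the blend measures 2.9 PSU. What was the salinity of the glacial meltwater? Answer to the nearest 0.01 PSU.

1.28 PSU

Salt balance: 16,900,000×34.5 + 330,000,000×S = 346,900,000×2.9
583,050,000 + 330,000,000·S = 1,006,010,000
S = (1,006,010,000 − 583,050,000) / 330,000,000 = 1.2817 PSU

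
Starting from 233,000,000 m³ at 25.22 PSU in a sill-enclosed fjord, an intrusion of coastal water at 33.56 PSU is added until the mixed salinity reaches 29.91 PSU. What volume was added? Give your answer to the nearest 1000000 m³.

299000000 m³

Salt balance: 233,000,000×25.22 + V×33.56 = (233,000,000+V)×29.91
5,876,260,000 + 33.56V = 6,969,030,000 + 29.91V
1,092,770,000 = 3.65V
V = 299,389,041.1 m³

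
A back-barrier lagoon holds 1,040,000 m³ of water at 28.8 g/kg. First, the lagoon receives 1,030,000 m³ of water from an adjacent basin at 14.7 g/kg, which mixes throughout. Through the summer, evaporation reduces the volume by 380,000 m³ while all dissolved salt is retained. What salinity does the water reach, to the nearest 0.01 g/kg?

26.68 g/kg

After mixing: salt = 1,040,000×28.8 + 1,030,000×14.7 = 45,093,000; volume = 2,070,000 m³
After evaporation: salt unchanged = 45,093,000; volume = 2,070,000 − 380,000 = 1,690,000 m³
S = 45,093,000 / 1,690,000 = 26.6822 g/kg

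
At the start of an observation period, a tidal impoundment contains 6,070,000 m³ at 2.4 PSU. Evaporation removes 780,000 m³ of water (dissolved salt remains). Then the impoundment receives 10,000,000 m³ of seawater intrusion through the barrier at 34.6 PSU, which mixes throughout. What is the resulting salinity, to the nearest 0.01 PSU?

23.58 PSU

After evaporation: salt = 6,070,000×2.4 = 14,568,000; volume = 6,070,000 − 780,000 = 5,290,000 m³
After mixing: salt = 14,568,000 + 10,000,000×34.6 = 360,568,000; volume = 5,290,000 + 10,000,000 = 15,290,000 m³
S = 360,568,000 / 15,290,000 = 23.5819 PSU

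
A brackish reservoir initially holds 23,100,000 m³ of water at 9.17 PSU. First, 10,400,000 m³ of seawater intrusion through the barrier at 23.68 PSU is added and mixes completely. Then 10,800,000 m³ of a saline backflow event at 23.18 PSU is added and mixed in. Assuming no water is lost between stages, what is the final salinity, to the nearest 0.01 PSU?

By conservation of dissolved salt,
Initial salt = 23,100,000×9.17 = 211,827,000
After stage 1: salt = 211,827,000 + 10,400,000×23.68 = 458,099,000; volume = 33,500,000 m³; S = 13.675 PSU
After stage 2: salt = 458,099,000 + 10,800,000×23.18 = 708,443,000; volume = 44,300,000 m³
S = 708,443,000 / 44,300,000 = 15.9919 PSU

15.99 PSU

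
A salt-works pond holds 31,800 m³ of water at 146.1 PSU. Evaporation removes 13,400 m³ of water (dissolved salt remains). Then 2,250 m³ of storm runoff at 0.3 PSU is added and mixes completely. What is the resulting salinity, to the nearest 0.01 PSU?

After evaporation: salt = 31,800×146.1 = 4,645,980; volume = 31,800 − 13,400 = 18,400 m³
After mixing: salt = 4,645,980 + 2,250×0.3 = 4,646,655; volume = 18,400 + 2,250 = 20,650 m³
S = 4,646,655 / 20,650 = 225.0196 PSU

225.02 PSU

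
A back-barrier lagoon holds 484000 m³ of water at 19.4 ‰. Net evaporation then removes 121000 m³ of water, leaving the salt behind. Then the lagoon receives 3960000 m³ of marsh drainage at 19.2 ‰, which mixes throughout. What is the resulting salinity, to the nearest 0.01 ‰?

After evaporation: salt = 484,000×19.4 = 9,389,600; volume = 484,000 − 121,000 = 363,000 m³
After mixing: salt = 9,389,600 + 3,960,000×19.2 = 85,421,600; volume = 363,000 + 3,960,000 = 4,323,000 m³
S = 85,421,600 / 4,323,000 = 19.7598 ‰

19.76 ‰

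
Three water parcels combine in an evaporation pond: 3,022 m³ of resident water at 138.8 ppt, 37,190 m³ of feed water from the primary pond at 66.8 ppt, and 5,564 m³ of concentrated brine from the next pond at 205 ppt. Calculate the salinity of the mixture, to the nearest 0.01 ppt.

88.35 ppt

Weighted by volume,
salt = 3,022×138.8 + 37,190×66.8 + 5,564×205 = 419,453.6 + 2,484,292 + 1,140,620 = 4,044,365.6
volume = 3,022 + 37,190 + 5,564 = 45,776 m³
S = 4,044,365.6 / 45,776 = 88.3512 ppt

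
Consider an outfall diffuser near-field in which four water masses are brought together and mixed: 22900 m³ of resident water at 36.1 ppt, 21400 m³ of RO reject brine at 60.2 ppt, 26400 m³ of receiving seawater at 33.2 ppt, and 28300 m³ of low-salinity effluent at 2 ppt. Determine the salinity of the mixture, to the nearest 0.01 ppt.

Conserving salt mass:
salt = 22,900×36.1 + 21,400×60.2 + 26,400×33.2 + 28,300×2 = 826,690 + 1,288,280 + 876,480 + 56,600 = 3,048,050
volume = 22,900 + 21,400 + 26,400 + 28,300 = 99,000 m³
S = 3,048,050 / 99,000 = 30.7884 ppt

30.79 ppt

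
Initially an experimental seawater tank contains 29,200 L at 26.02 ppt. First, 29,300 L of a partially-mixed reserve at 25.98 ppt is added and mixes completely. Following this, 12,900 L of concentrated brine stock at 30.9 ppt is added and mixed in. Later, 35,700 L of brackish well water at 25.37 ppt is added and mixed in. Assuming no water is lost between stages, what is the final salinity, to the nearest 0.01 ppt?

26.38 ppt

Total salt / total volume:
Initial salt = 29,200×26.02 = 759,784
After stage 1: salt = 759,784 + 29,300×25.98 = 1,520,998; volume = 58,500 L; S = 26 ppt
After stage 2: salt = 1,520,998 + 12,900×30.9 = 1,919,608; volume = 71,400 L; S = 26.885 ppt
After stage 3: salt = 1,919,608 + 35,700×25.37 = 2,825,317; volume = 107,100 L
S = 2,825,317 / 107,100 = 26.3802 ppt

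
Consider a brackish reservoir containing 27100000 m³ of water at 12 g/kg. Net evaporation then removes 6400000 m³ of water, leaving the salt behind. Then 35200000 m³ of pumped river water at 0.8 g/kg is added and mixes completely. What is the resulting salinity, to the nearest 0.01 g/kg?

6.32 g/kg

After evaporation: salt = 27,100,000×12 = 325,200,000; volume = 27,100,000 − 6,400,000 = 20,700,000 m³
After mixing: salt = 325,200,000 + 35,200,000×0.8 = 353,360,000; volume = 20,700,000 + 35,200,000 = 55,900,000 m³
S = 353,360,000 / 55,900,000 = 6.3213 g/kg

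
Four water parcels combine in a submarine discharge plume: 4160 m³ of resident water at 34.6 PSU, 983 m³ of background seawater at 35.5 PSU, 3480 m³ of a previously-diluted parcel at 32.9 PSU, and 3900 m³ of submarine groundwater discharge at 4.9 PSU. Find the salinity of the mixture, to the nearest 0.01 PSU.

24.95 PSU

Mass of salt is conserved:
salt = 4,160×34.6 + 983×35.5 + 3,480×32.9 + 3,900×4.9 = 143,936 + 34,896.5 + 114,492 + 19,110 = 312,434.5
volume = 4,160 + 983 + 3,480 + 3,900 = 12,523 m³
S = 312,434.5 / 12,523 = 24.9489 PSU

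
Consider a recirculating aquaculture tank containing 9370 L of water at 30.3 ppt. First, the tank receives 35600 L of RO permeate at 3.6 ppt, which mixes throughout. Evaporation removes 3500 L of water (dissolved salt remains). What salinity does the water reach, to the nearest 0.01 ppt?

9.94 ppt

After mixing: salt = 9,370×30.3 + 35,600×3.6 = 412,071; volume = 44,970 L
After evaporation: salt unchanged = 412,071; volume = 44,970 − 3,500 = 41,470 L
S = 412,071 / 41,470 = 9.9366 ppt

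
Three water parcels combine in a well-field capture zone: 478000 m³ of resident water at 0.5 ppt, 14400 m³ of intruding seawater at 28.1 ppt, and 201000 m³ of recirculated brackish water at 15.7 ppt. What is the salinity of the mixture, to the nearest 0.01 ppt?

5.48 ppt

Conserving salt mass:
salt = 478,000×0.5 + 14,400×28.1 + 201,000×15.7 = 239,000 + 404,640 + 3,155,700 = 3,799,340
volume = 478,000 + 14,400 + 201,000 = 693,400 m³
S = 3,799,340 / 693,400 = 5.4793 ppt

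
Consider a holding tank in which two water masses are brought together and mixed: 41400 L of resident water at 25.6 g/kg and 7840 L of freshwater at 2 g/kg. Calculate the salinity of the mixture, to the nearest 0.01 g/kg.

21.84 g/kg

Conserving salt mass:
salt = 41,400×25.6 + 7,840×2 = 1,059,840 + 15,680 = 1,075,520
volume = 41,400 + 7,840 = 49,240 L
S = 1,075,520 / 49,240 = 21.8424 g/kg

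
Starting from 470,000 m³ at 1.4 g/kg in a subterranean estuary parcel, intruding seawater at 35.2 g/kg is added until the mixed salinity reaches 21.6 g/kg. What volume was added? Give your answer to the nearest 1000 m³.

698000 m³

Salt balance: 470,000×1.4 + V×35.2 = (470,000+V)×21.6
658,000 + 35.2V = 10,152,000 + 21.6V
9,494,000 = 13.6V
V = 698,088.24 m³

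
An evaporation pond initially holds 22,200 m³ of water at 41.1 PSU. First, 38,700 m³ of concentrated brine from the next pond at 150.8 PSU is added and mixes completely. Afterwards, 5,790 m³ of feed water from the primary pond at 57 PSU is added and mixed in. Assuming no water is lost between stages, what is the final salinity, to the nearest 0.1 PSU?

Mass of salt is conserved:
Initial salt = 22,200×41.1 = 912,420
After stage 1: salt = 912,420 + 38,700×150.8 = 6,748,380; volume = 60,900 m³; S = 110.811 PSU
After stage 2: salt = 6,748,380 + 5,790×57 = 7,078,410; volume = 66,690 m³
S = 7,078,410 / 66,690 = 106.139 PSU

106.1 PSU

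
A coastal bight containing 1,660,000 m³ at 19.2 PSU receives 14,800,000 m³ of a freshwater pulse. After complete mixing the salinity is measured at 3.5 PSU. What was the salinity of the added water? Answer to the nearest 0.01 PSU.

Salt balance: 1,660,000×19.2 + 14,800,000×S = 16,460,000×3.5
31,872,000 + 14,800,000·S = 57,610,000
S = (57,610,000 − 31,872,000) / 14,800,000 = 1.7391 PSU

1.74 PSU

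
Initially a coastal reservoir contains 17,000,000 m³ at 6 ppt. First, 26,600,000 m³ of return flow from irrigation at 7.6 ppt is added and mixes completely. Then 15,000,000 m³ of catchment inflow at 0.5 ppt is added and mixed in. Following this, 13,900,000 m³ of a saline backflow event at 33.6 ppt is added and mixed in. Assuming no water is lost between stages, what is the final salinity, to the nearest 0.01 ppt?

By conservation of dissolved salt,
Initial salt = 17,000,000×6 = 102,000,000
After stage 1: salt = 102,000,000 + 26,600,000×7.6 = 304,160,000; volume = 43,600,000 m³; S = 6.976 ppt
After stage 2: salt = 304,160,000 + 15,000,000×0.5 = 311,660,000; volume = 58,600,000 m³; S = 5.318 ppt
After stage 3: salt = 311,660,000 + 13,900,000×33.6 = 778,700,000; volume = 72,500,000 m³
S = 778,700,000 / 72,500,000 = 10.7407 ppt

10.74 ppt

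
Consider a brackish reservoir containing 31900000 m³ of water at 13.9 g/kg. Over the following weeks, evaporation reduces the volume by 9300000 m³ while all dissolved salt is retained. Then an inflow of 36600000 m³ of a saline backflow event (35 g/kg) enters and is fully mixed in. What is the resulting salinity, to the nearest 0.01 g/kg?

29.13 g/kg

After evaporation: salt = 31,900,000×13.9 = 443,410,000; volume = 31,900,000 − 9,300,000 = 22,600,000 m³
After mixing: salt = 443,410,000 + 36,600,000×35 = 1,724,410,000; volume = 22,600,000 + 36,600,000 = 59,200,000 m³
S = 1,724,410,000 / 59,200,000 = 29.1285 g/kg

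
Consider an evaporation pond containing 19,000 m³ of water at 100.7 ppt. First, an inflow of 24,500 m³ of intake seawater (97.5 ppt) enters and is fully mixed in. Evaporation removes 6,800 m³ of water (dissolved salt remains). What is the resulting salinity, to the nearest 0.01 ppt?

After mixing: salt = 19,000×100.7 + 24,500×97.5 = 4,302,050; volume = 43,500 m³
After evaporation: salt unchanged = 4,302,050; volume = 43,500 − 6,800 = 36,700 m³
S = 4,302,050 / 36,700 = 117.2221 ppt

117.22 ppt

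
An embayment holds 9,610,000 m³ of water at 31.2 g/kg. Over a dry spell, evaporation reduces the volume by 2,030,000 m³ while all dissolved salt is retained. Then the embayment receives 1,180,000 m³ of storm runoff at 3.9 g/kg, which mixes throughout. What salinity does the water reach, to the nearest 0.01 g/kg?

After evaporation: salt = 9,610,000×31.2 = 299,832,000; volume = 9,610,000 − 2,030,000 = 7,580,000 m³
After mixing: salt = 299,832,000 + 1,180,000×3.9 = 304,434,000; volume = 7,580,000 + 1,180,000 = 8,760,000 m³
S = 304,434,000 / 8,760,000 = 34.7527 g/kg

34.75 g/kg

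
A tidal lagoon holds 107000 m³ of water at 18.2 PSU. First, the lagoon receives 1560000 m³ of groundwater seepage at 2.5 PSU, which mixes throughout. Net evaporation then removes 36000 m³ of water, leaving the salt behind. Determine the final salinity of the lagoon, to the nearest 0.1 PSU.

After mixing: salt = 107,000×18.2 + 1,560,000×2.5 = 5,847,400; volume = 1,667,000 m³
After evaporation: salt unchanged = 5,847,400; volume = 1,667,000 − 36,000 = 1,631,000 m³
S = 5,847,400 / 1,631,000 = 3.5852 PSU

3.6 PSU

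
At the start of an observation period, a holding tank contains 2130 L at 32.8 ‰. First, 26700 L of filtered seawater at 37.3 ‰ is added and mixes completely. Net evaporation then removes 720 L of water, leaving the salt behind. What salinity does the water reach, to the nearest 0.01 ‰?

37.91 ‰

After mixing: salt = 2,130×32.8 + 26,700×37.3 = 1,065,774; volume = 28,830 L
After evaporation: salt unchanged = 1,065,774; volume = 28,830 − 720 = 28,110 L
S = 1,065,774 / 28,110 = 37.9144 ‰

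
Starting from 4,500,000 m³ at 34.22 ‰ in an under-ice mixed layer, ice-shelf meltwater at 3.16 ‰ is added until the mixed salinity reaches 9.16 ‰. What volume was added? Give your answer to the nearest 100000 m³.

Salt balance: 4,500,000×34.22 + V×3.16 = (4,500,000+V)×9.16
153,990,000 + 3.16V = 41,220,000 + 9.16V
112,770,000 = 6V
V = 18,795,000 m³

18800000 m³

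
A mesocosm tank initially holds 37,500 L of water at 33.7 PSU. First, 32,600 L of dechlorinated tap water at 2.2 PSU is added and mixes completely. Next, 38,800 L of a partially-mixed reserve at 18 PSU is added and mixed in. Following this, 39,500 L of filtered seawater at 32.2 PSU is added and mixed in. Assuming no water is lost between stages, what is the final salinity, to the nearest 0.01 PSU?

22.28 PSU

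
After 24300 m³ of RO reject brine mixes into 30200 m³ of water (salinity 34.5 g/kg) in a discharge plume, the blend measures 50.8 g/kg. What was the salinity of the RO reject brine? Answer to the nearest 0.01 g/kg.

71.06 g/kg

Salt balance: 30,200×34.5 + 24,300×S = 54,500×50.8
1,041,900 + 24,300·S = 2,768,600
S = (2,768,600 − 1,041,900) / 24,300 = 71.0576 g/kg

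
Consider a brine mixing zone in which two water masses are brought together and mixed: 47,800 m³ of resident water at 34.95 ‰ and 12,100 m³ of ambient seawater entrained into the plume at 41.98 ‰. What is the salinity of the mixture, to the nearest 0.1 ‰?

Total salt / total volume:
salt = 47,800×34.95 + 12,100×41.98 = 1,670,610 + 507,958 = 2,178,568
volume = 47,800 + 12,100 = 59,900 m³
S = 2,178,568 / 59,900 = 36.37 ‰

36.4 ‰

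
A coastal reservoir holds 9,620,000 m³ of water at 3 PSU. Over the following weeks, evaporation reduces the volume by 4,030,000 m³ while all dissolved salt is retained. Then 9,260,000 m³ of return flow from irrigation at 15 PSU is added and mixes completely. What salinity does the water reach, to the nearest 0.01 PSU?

11.30 PSU

After evaporation: salt = 9,620,000×3 = 28,860,000; volume = 9,620,000 − 4,030,000 = 5,590,000 m³
After mixing: salt = 28,860,000 + 9,260,000×15 = 167,760,000; volume = 5,590,000 + 9,260,000 = 14,850,000 m³
S = 167,760,000 / 14,850,000 = 11.297 PSU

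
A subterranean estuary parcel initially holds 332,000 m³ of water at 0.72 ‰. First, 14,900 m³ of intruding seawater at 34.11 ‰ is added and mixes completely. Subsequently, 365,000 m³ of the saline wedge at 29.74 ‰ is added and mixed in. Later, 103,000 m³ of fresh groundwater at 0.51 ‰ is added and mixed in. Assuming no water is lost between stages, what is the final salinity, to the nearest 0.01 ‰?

14.30 ‰

Total salt / total volume:
Initial salt = 332,000×0.72 = 239,040
After stage 1: salt = 239,040 + 14,900×34.11 = 747,279; volume = 346,900 m³; S = 2.154 ‰
After stage 2: salt = 747,279 + 365,000×29.74 = 11,602,379; volume = 711,900 m³; S = 16.298 ‰
After stage 3: salt = 11,602,379 + 103,000×0.51 = 11,654,909; volume = 814,900 m³
S = 11,654,909 / 814,900 = 14.3023 ‰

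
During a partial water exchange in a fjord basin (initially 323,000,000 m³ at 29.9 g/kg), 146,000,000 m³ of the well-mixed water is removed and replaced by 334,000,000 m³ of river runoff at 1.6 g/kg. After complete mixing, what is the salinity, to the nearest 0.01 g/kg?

11.40 g/kg

Remaining after removal: 177,000,000 m³ at 29.9 g/kg (salt = 5,292,300,000)
After addition: salt = 5,292,300,000 + 334,000,000×1.6 = 5,826,700,000; volume = 511,000,000 m³
S = 5,826,700,000 / 511,000,000 = 11.4025 g/kg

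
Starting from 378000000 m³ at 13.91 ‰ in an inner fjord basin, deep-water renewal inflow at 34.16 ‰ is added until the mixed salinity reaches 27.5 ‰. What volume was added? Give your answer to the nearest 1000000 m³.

Salt balance: 378,000,000×13.91 + V×34.16 = (378,000,000+V)×27.5
5,257,980,000 + 34.16V = 10,395,000,000 + 27.5V
5,137,020,000 = 6.66V
V = 771,324,324.32 m³

771000000 m³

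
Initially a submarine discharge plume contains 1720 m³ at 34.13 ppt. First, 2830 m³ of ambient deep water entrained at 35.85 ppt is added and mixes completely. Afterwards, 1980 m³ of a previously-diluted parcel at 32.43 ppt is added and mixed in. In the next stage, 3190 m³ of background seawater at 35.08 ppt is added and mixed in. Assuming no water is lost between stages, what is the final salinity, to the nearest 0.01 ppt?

34.60 ppt

By conservation of dissolved salt,
Initial salt = 1,720×34.13 = 58,703.6
After stage 1: salt = 58,703.6 + 2,830×35.85 = 160,159.1; volume = 4,550 m³; S = 35.2 ppt
After stage 2: salt = 160,159.1 + 1,980×32.43 = 224,370.5; volume = 6,530 m³; S = 34.36 ppt
After stage 3: salt = 224,370.5 + 3,190×35.08 = 336,275.7; volume = 9,720 m³
S = 336,275.7 / 9,720 = 34.5963 ppt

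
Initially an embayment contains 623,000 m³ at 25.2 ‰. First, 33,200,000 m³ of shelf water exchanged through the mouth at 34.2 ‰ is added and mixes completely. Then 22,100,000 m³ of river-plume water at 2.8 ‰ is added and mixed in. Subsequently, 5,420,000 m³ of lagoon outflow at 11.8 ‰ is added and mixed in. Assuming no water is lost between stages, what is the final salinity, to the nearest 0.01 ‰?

By conservation of dissolved salt,
Initial salt = 623,000×25.2 = 15,699,600
After stage 1: salt = 15,699,600 + 33,200,000×34.2 = 1,151,139,600; volume = 33,823,000 m³; S = 34.034 ‰
After stage 2: salt = 1,151,139,600 + 22,100,000×2.8 = 1,213,019,600; volume = 55,923,000 m³; S = 21.691 ‰
After stage 3: salt = 1,213,019,600 + 5,420,000×11.8 = 1,276,975,600; volume = 61,343,000 m³
S = 1,276,975,600 / 61,343,000 = 20.817 ‰

20.82 ‰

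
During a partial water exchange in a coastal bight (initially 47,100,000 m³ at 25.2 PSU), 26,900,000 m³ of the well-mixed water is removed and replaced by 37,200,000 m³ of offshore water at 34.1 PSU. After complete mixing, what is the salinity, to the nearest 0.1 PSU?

Remaining after removal: 20,200,000 m³ at 25.2 PSU (salt = 509,040,000)
After addition: salt = 509,040,000 + 37,200,000×34.1 = 1,777,560,000; volume = 57,400,000 m³
S = 1,777,560,000 / 57,400,000 = 30.9679 PSU

31.0 PSU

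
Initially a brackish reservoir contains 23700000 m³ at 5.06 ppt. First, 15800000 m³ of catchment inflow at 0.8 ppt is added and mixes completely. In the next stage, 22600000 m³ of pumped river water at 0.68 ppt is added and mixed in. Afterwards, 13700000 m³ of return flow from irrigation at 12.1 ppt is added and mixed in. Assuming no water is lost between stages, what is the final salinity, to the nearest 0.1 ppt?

Total salt / total volume:
Initial salt = 23,700,000×5.06 = 119,922,000
After stage 1: salt = 119,922,000 + 15,800,000×0.8 = 132,562,000; volume = 39,500,000 m³; S = 3.356 ppt
After stage 2: salt = 132,562,000 + 22,600,000×0.68 = 147,930,000; volume = 62,100,000 m³; S = 2.382 ppt
After stage 3: salt = 147,930,000 + 13,700,000×12.1 = 313,700,000; volume = 75,800,000 m³
S = 313,700,000 / 75,800,000 = 4.1385 ppt

4.1 ppt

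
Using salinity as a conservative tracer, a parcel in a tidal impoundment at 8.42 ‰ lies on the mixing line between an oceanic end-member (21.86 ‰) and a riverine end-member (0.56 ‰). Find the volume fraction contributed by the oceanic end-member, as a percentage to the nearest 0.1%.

36.9%

Let g be the oceanic fraction. Salt balance per unit volume:
g×21.86 + (1−g)×0.56 = 8.42
g = (8.42 − 0.56) / (21.86 − 0.56) = 7.86/21.3 = 0.369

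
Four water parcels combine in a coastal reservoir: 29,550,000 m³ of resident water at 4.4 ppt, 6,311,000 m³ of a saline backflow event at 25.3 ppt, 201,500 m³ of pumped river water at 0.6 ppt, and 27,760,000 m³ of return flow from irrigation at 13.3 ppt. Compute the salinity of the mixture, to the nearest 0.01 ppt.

10.33 ppt

Salt balance:
salt = 29,550,000×4.4 + 6,311,000×25.3 + 201,500×0.6 + 27,760,000×13.3 = 130,020,000 + 159,668,300 + 120,900 + 369,208,000 = 659,017,200
volume = 29,550,000 + 6,311,000 + 201,500 + 27,760,000 = 63,822,500 m³
S = 659,017,200 / 63,822,500 = 10.3258 ppt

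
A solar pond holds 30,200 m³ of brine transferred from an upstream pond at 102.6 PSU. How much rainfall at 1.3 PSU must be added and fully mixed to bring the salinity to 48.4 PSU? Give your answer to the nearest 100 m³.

Salt balance: 30,200×102.6 + V×1.3 = (30,200+V)×48.4
3,098,520 + 1.3V = 1,461,680 + 48.4V
1,636,840 = 47.1V
V = 34,752.44 m³

34800 m³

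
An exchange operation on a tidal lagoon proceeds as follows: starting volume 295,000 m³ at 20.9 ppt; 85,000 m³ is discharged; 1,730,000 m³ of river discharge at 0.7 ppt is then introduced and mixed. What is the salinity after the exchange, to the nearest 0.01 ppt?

2.89 ppt

Remaining after removal: 210,000 m³ at 20.9 ppt (salt = 4,389,000)
After addition: salt = 4,389,000 + 1,730,000×0.7 = 5,600,000; volume = 1,940,000 m³
S = 5,600,000 / 1,940,000 = 2.8866 ppt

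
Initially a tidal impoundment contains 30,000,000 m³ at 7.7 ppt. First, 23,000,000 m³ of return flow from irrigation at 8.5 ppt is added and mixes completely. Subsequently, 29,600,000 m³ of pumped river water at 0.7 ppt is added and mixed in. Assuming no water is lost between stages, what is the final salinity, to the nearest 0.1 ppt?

Salt balance:
Initial salt = 30,000,000×7.7 = 231,000,000
After stage 1: salt = 231,000,000 + 23,000,000×8.5 = 426,500,000; volume = 53,000,000 m³; S = 8.047 ppt
After stage 2: salt = 426,500,000 + 29,600,000×0.7 = 447,220,000; volume = 82,600,000 m³
S = 447,220,000 / 82,600,000 = 5.4143 ppt

5.4 ppt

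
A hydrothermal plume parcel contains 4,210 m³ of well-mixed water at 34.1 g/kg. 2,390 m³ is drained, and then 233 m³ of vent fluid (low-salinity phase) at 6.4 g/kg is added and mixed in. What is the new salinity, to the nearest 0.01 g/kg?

Remaining after removal: 1,820 m³ at 34.1 g/kg (salt = 62,062)
After addition: salt = 62,062 + 233×6.4 = 63,553.2; volume = 2,053 m³
S = 63,553.2 / 2,053 = 30.9563 g/kg

30.96 g/kg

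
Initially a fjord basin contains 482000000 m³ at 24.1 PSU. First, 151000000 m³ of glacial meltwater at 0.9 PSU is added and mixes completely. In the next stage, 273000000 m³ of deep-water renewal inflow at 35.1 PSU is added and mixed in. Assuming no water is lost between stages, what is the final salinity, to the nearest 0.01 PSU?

23.55 PSU

Weighted by volume,
Initial salt = 482,000,000×24.1 = 11,616,200,000
After stage 1: salt = 11,616,200,000 + 151,000,000×0.9 = 11,752,100,000; volume = 633,000,000 m³; S = 18.566 PSU
After stage 2: salt = 11,752,100,000 + 273,000,000×35.1 = 21,334,400,000; volume = 906,000,000 m³
S = 21,334,400,000 / 906,000,000 = 23.5479 PSU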